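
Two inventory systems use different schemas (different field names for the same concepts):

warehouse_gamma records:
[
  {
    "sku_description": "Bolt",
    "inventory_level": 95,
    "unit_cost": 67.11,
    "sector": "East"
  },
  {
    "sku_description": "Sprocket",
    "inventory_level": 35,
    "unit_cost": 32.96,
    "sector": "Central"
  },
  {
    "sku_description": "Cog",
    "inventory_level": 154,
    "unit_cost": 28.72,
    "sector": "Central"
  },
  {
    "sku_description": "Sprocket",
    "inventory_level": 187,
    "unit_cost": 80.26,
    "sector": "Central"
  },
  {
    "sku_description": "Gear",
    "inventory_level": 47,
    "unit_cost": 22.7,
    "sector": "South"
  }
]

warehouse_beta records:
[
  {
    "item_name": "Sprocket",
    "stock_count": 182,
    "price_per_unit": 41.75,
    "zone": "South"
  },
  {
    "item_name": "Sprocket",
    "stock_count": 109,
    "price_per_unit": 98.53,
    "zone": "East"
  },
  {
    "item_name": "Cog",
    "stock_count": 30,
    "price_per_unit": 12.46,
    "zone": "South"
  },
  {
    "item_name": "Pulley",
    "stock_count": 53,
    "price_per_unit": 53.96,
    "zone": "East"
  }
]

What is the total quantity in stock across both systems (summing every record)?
892

To reconcile these schemas, identify the field holding the quantity in stock in each system:
1. In warehouse_gamma it is "inventory_level"
2. In warehouse_beta it is "stock_count"

From warehouse_gamma: 95 + 35 + 154 + 187 + 47 = 518
From warehouse_beta: 182 + 109 + 30 + 53 = 374

Total: 518 + 374 = 892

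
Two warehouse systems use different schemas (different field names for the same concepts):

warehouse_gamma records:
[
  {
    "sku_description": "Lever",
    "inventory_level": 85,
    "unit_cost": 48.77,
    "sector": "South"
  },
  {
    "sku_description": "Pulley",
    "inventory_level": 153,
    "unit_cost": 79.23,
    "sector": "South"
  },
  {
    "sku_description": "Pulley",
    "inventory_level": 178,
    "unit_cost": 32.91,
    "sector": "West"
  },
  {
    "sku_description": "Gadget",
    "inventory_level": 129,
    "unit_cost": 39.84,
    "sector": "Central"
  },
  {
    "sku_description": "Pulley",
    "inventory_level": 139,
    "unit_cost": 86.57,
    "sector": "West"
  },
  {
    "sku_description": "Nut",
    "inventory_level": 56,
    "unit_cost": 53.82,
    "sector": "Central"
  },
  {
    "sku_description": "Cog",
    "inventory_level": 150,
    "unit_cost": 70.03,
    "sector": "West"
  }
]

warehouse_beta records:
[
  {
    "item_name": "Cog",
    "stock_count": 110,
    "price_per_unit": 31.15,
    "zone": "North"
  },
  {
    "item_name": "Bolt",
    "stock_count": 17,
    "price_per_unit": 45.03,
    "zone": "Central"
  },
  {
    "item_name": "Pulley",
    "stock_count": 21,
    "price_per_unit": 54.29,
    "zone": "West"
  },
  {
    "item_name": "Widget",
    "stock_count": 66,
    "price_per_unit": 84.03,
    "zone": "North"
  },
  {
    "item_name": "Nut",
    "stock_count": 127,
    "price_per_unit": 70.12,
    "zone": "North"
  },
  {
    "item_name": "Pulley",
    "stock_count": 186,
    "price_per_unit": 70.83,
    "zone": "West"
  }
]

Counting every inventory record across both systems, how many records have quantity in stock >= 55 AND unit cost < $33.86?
2

Schema mappings:
- "inventory_level" (warehouse_gamma) = "stock_count" (warehouse_beta) = quantity
- "unit_cost" (warehouse_gamma) = "price_per_unit" (warehouse_beta) = unit cost

Records meeting both conditions in warehouse_gamma: 1
Records meeting both conditions in warehouse_beta: 1

Total: 1 + 1 = 2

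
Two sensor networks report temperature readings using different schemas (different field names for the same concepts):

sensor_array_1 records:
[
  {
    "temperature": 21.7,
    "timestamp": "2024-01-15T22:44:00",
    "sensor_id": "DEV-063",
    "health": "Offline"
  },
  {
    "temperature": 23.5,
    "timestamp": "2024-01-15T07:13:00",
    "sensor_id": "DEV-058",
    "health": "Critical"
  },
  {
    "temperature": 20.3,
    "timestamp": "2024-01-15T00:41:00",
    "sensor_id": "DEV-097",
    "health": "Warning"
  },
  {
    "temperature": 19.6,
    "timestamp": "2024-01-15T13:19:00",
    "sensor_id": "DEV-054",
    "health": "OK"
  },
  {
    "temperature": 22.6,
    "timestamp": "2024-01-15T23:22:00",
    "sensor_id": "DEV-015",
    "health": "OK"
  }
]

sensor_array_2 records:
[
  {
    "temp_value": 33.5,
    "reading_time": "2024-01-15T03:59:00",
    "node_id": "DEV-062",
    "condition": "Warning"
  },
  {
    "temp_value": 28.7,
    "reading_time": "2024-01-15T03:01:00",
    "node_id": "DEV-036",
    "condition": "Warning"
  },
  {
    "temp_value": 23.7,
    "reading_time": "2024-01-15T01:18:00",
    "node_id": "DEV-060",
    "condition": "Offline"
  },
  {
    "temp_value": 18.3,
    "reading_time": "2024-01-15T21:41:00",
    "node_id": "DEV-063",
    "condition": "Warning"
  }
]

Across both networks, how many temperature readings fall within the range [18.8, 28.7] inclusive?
7

Schema mapping: "temperature" (sensor_array_1) = "temp_value" (sensor_array_2) = temperature

Readings in [18.8, 28.7] from sensor_array_1: 5
Readings in [18.8, 28.7] from sensor_array_2: 2

Total count: 5 + 2 = 7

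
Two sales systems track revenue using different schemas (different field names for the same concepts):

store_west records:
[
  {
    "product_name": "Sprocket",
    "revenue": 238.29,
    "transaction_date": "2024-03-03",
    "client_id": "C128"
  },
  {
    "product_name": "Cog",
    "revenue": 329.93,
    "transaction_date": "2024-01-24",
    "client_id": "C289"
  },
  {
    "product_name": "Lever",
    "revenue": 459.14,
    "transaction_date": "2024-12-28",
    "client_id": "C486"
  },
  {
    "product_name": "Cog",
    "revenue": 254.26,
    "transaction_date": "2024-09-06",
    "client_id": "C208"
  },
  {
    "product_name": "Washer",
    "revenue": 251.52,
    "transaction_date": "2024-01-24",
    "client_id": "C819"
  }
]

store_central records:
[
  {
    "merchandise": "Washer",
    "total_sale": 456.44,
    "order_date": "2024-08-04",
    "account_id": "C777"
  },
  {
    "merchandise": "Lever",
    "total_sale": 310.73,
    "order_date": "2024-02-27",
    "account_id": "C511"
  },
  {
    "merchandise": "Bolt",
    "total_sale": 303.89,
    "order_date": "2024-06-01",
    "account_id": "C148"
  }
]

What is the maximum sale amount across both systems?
459.14

Reconcile: "revenue" (store_west) = "total_sale" (store_central) = sale amount

Maximum in store_west: 459.14
Maximum in store_central: 456.44

Overall maximum: max(459.14, 456.44) = 459.14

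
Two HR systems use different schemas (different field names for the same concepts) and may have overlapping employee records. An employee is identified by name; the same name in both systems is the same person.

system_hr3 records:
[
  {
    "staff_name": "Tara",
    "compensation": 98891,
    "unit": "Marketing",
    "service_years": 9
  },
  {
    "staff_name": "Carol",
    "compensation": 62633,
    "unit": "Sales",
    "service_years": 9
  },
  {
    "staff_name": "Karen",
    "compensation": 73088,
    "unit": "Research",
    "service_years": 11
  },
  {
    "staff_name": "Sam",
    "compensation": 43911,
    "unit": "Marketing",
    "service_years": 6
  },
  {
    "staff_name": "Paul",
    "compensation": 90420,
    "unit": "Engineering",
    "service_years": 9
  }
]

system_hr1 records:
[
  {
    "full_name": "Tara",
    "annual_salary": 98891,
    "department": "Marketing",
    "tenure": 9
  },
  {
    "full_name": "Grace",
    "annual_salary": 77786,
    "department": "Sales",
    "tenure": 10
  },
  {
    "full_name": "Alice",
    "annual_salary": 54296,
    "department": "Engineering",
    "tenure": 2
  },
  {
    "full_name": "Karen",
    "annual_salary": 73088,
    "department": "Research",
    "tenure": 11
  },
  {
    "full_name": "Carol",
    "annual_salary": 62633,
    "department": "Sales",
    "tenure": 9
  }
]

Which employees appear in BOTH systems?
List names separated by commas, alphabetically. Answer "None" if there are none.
Carol, Karen, Tara

Schema mapping: "staff_name" (system_hr3) = "full_name" (system_hr1) = employee name

Names in system_hr3: ['Carol', 'Karen', 'Paul', 'Sam', 'Tara']
Names in system_hr1: ['Alice', 'Carol', 'Grace', 'Karen', 'Tara']

Intersection: ['Carol', 'Karen', 'Tara']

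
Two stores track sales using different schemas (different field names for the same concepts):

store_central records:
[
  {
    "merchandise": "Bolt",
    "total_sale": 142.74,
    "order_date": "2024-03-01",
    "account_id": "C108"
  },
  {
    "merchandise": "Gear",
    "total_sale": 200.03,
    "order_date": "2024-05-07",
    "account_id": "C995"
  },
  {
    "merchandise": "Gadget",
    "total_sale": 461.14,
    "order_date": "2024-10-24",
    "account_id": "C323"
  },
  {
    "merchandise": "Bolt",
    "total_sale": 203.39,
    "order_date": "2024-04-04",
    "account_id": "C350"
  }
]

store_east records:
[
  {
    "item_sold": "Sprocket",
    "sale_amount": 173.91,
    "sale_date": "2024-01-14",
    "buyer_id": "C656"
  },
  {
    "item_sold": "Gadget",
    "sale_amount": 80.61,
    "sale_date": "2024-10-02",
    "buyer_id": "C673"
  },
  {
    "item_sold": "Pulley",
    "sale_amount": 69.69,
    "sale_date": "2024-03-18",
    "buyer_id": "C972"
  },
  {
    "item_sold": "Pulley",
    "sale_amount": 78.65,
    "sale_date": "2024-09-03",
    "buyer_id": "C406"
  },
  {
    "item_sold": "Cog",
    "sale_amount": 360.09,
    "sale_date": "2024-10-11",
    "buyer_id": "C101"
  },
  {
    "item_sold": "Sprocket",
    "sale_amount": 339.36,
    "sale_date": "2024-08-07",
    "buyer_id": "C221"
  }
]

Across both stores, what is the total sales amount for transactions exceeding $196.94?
1564.01

Schema mapping: "total_sale" (store_central) = "sale_amount" (store_east) = sale amount

Sum of sales > $196.94 in store_central: 864.56
Sum of sales > $196.94 in store_east: 699.45

Total: 864.56 + 699.45 = 1564.01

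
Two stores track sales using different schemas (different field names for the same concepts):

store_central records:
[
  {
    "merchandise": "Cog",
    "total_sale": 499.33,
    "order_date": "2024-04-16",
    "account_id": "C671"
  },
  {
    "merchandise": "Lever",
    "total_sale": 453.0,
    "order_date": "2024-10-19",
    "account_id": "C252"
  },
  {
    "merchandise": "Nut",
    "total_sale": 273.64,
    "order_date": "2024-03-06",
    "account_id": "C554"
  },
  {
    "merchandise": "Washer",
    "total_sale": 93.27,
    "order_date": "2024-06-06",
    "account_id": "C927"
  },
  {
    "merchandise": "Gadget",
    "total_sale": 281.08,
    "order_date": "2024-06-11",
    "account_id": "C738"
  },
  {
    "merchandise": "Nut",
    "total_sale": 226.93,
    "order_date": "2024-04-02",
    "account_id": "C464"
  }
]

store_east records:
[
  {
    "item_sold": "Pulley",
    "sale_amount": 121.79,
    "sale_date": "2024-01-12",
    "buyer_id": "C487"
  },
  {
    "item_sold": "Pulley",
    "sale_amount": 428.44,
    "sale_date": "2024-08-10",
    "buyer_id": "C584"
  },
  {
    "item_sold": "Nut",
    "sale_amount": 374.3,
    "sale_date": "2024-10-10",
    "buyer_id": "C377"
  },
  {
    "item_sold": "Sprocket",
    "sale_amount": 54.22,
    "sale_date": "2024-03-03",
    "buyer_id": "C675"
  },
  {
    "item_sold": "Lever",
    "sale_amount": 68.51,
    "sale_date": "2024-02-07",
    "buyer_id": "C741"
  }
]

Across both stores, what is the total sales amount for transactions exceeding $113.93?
2658.51

Schema mapping: "total_sale" (store_central) = "sale_amount" (store_east) = sale amount

Sum of sales > $113.93 in store_central: 1733.98
Sum of sales > $113.93 in store_east: 924.53

Total: 1733.98 + 924.53 = 2658.51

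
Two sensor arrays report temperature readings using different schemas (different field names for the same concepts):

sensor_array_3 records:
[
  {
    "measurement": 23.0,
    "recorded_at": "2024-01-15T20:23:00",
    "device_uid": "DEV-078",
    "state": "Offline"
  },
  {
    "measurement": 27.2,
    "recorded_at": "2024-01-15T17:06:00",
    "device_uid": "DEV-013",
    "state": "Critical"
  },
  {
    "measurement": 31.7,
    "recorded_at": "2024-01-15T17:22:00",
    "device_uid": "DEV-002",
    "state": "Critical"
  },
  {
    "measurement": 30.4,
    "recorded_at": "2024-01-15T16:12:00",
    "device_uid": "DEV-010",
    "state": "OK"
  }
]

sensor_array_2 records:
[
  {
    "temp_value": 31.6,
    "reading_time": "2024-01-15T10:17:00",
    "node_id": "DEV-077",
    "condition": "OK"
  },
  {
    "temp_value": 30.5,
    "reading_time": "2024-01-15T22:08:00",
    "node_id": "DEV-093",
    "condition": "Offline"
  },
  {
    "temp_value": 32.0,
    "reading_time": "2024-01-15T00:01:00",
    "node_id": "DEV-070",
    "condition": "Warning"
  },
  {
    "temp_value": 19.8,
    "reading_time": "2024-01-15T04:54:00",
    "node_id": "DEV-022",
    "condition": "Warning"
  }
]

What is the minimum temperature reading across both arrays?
19.8

Schema mapping: "measurement" (sensor_array_3) = "temp_value" (sensor_array_2) = temperature reading

Minimum in sensor_array_3: 23.0
Minimum in sensor_array_2: 19.8

Overall minimum: min(23.0, 19.8) = 19.8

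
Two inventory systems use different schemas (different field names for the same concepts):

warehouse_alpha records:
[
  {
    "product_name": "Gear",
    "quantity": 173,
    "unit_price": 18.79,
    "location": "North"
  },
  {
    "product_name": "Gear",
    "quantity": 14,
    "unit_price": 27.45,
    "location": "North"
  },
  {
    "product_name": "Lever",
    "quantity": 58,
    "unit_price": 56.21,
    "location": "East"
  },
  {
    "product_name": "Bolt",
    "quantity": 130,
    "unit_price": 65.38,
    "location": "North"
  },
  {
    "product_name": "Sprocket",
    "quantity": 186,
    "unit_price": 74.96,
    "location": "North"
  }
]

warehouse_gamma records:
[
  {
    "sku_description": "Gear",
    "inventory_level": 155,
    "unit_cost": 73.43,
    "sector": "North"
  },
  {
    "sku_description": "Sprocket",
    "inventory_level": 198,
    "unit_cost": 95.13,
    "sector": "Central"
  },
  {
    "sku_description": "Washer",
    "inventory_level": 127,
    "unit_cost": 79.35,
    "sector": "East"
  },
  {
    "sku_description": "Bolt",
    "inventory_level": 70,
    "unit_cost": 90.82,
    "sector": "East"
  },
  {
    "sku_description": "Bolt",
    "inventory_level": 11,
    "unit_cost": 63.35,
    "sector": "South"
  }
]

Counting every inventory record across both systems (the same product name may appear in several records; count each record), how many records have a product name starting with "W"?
1

Schema mapping: "product_name" (warehouse_alpha) = "sku_description" (warehouse_gamma) = product name

Records with product name starting with "W" in warehouse_alpha: 0
Records with product name starting with "W" in warehouse_gamma: 1

Total: 0 + 1 = 1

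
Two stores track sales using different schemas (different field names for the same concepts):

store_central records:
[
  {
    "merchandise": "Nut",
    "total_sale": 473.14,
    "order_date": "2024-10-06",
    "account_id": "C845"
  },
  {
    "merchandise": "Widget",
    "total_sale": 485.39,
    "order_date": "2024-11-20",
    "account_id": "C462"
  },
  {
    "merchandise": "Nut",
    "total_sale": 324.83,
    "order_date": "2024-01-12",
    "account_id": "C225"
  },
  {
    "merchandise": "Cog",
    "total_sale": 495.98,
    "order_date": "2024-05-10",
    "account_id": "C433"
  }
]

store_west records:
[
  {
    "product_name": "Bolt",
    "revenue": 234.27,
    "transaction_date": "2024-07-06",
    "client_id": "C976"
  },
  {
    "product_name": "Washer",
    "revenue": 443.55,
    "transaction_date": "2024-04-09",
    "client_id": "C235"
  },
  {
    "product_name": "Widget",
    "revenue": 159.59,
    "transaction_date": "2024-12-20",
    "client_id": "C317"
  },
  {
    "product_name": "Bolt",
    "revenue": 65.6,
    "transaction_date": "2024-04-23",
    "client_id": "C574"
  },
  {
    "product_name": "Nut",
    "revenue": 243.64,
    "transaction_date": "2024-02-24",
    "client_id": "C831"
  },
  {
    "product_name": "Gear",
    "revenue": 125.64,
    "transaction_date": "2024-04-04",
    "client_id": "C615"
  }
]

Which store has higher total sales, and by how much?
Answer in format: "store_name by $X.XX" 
store_central by $507.05

Schema mapping: "total_sale" (store_central) = "revenue" (store_west) = sale amount

Total for store_central: 1779.34
Total for store_west: 1272.29

Difference: |1779.34 - 1272.29| = 507.05
store_central has higher sales by $507.05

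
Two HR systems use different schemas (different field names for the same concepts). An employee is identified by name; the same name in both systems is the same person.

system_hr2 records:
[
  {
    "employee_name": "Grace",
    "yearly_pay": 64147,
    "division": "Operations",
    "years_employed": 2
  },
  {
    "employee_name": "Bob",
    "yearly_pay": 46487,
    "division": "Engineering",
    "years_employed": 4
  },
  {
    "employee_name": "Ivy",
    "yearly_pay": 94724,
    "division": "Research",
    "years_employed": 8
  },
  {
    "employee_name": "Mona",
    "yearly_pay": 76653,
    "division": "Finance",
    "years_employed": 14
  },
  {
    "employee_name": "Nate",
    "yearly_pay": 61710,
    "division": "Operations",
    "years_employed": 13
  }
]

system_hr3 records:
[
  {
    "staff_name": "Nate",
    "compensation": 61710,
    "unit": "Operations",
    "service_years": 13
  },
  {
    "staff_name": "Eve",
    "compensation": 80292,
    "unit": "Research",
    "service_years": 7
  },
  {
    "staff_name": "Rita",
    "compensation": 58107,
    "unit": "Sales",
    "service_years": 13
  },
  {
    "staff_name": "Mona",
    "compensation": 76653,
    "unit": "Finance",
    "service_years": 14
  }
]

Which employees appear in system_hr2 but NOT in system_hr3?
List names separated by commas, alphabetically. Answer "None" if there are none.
Bob, Grace, Ivy

Schema mapping: "employee_name" (system_hr2) = "staff_name" (system_hr3) = employee name

Names in system_hr2: ['Bob', 'Grace', 'Ivy', 'Mona', 'Nate']
Names in system_hr3: ['Eve', 'Mona', 'Nate', 'Rita']

In system_hr2 but not system_hr3: ['Bob', 'Grace', 'Ivy']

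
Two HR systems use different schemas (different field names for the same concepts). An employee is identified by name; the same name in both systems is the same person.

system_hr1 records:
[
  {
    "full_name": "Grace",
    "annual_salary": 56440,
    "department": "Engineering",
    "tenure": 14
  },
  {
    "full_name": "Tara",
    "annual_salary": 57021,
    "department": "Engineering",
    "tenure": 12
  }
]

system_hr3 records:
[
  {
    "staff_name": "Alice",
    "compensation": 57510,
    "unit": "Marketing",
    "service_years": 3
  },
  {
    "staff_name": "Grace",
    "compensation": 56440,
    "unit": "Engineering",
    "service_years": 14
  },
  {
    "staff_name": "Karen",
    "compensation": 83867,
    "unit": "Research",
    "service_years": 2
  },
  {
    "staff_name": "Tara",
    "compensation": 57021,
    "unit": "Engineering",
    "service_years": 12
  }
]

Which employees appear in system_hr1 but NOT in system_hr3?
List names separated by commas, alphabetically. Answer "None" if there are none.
None

Schema mapping: "full_name" (system_hr1) = "staff_name" (system_hr3) = employee name

Names in system_hr1: ['Grace', 'Tara']
Names in system_hr3: ['Alice', 'Grace', 'Karen', 'Tara']

In system_hr1 but not system_hr3: None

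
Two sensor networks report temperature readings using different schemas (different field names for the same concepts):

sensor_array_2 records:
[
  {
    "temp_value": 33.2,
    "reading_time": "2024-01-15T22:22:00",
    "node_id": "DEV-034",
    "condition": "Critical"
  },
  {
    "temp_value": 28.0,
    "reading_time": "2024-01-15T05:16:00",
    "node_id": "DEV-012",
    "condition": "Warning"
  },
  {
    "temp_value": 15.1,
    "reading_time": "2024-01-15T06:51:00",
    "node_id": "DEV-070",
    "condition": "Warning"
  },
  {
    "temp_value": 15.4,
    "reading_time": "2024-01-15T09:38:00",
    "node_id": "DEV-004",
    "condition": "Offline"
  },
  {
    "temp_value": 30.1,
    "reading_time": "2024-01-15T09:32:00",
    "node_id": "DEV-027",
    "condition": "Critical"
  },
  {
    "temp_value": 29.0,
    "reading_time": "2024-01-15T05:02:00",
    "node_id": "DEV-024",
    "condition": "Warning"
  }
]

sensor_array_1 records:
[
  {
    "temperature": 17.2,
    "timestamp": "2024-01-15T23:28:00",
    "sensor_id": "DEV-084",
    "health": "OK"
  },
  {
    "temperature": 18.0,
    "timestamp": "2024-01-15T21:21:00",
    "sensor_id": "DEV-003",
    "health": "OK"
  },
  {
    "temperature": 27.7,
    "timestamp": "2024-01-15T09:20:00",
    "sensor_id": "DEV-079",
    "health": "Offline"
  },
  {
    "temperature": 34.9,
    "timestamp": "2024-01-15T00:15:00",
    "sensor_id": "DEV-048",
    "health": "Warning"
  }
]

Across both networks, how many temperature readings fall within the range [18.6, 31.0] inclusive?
4

Schema mapping: "temp_value" (sensor_array_2) = "temperature" (sensor_array_1) = temperature

Readings in [18.6, 31.0] from sensor_array_2: 3
Readings in [18.6, 31.0] from sensor_array_1: 1

Total count: 3 + 1 = 4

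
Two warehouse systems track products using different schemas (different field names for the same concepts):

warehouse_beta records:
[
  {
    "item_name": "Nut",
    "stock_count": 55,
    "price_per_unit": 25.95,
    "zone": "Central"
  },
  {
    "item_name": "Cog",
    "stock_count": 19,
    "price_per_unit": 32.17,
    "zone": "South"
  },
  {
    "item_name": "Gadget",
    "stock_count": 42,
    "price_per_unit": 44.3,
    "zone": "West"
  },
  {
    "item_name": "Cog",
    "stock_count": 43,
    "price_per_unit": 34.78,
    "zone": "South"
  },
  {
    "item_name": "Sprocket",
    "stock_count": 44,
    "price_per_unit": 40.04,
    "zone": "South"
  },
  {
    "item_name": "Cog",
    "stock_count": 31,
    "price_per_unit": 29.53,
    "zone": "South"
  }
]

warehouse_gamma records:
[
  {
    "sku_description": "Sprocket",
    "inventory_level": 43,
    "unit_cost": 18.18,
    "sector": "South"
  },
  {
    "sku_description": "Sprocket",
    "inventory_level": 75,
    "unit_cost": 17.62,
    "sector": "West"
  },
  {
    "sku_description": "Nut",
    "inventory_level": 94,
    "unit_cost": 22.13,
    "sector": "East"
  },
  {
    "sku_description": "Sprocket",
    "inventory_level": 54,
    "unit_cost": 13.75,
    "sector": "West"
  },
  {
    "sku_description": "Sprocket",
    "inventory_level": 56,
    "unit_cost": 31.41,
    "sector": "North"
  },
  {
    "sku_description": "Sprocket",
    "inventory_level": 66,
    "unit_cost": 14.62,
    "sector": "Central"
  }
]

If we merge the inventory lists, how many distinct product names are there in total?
4

Schema mapping: "item_name" (warehouse_beta) = "sku_description" (warehouse_gamma) = product name

Products in warehouse_beta: ['Cog', 'Gadget', 'Nut', 'Sprocket']
Products in warehouse_gamma: ['Nut', 'Sprocket']

Union (unique products): ['Cog', 'Gadget', 'Nut', 'Sprocket']
Count: 4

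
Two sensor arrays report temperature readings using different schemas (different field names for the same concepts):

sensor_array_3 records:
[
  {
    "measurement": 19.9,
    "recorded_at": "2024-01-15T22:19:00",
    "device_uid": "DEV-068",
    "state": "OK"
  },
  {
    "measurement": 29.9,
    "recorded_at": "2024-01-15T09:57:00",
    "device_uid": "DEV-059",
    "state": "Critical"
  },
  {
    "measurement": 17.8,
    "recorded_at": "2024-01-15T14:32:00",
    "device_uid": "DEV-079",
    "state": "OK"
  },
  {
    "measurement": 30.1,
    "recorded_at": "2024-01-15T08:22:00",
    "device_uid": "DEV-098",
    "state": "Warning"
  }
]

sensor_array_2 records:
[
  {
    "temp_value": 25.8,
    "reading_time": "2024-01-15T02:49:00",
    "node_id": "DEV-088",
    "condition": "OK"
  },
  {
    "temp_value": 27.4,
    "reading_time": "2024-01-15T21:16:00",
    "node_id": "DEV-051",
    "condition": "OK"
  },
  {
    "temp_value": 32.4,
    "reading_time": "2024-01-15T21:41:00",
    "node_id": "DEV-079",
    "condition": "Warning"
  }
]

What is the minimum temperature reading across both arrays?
17.8

Schema mapping: "measurement" (sensor_array_3) = "temp_value" (sensor_array_2) = temperature reading

Minimum in sensor_array_3: 17.8
Minimum in sensor_array_2: 25.8

Overall minimum: min(17.8, 25.8) = 17.8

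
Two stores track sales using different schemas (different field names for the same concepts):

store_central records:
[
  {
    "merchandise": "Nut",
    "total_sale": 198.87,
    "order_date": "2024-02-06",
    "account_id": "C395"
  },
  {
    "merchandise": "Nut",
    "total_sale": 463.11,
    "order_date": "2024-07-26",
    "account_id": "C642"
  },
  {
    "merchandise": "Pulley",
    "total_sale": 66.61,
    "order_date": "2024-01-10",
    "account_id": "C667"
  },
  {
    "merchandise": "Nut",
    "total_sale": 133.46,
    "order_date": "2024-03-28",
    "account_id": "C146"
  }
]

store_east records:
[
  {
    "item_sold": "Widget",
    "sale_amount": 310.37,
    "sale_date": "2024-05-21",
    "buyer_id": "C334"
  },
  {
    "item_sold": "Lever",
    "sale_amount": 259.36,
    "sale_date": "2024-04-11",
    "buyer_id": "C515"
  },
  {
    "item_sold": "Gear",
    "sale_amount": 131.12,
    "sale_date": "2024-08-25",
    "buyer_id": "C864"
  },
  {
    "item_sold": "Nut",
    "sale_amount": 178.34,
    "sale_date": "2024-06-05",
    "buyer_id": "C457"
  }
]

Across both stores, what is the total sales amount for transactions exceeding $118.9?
1674.63

Schema mapping: "total_sale" (store_central) = "sale_amount" (store_east) = sale amount

Sum of sales > $118.9 in store_central: 795.44
Sum of sales > $118.9 in store_east: 879.19

Total: 795.44 + 879.19 = 1674.63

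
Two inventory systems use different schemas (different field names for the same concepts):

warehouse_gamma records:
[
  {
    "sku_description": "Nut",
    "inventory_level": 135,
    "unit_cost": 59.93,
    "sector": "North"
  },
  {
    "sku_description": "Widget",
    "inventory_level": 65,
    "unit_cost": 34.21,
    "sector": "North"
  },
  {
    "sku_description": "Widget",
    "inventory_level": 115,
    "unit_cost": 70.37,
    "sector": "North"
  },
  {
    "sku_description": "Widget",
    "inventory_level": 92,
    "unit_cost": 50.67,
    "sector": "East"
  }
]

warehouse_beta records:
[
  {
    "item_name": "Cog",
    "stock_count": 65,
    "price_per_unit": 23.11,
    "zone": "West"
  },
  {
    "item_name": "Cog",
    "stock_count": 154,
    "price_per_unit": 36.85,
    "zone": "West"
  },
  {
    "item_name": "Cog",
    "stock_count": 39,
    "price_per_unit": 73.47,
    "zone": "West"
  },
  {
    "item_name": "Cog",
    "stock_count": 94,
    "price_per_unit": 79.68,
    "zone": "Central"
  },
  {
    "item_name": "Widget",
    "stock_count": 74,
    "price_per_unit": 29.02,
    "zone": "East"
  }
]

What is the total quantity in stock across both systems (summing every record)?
833

To reconcile these schemas, identify the field holding the quantity in stock in each system:
1. In warehouse_gamma it is "inventory_level"
2. In warehouse_beta it is "stock_count"

From warehouse_gamma: 135 + 65 + 115 + 92 = 407
From warehouse_beta: 65 + 154 + 39 + 94 + 74 = 426

Total: 407 + 426 = 833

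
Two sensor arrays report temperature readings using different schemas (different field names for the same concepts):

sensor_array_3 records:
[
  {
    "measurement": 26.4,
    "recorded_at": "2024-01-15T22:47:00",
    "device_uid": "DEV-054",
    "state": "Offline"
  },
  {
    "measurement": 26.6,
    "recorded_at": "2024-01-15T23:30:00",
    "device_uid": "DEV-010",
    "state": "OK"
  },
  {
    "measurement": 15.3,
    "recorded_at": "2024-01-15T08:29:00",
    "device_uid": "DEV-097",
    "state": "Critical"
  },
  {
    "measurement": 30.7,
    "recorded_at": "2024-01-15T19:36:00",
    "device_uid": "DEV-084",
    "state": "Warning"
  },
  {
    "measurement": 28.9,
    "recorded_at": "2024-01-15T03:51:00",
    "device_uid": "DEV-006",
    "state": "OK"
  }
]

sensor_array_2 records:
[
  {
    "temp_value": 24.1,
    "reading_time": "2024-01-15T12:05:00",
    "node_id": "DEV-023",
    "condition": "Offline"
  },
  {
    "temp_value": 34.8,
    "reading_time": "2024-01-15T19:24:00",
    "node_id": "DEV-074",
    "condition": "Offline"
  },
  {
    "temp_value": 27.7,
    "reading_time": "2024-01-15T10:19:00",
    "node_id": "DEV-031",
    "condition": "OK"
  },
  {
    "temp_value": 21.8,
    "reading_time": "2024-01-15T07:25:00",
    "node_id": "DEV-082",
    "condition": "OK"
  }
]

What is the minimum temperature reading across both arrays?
15.3

Schema mapping: "measurement" (sensor_array_3) = "temp_value" (sensor_array_2) = temperature reading

Minimum in sensor_array_3: 15.3
Minimum in sensor_array_2: 21.8

Overall minimum: min(15.3, 21.8) = 15.3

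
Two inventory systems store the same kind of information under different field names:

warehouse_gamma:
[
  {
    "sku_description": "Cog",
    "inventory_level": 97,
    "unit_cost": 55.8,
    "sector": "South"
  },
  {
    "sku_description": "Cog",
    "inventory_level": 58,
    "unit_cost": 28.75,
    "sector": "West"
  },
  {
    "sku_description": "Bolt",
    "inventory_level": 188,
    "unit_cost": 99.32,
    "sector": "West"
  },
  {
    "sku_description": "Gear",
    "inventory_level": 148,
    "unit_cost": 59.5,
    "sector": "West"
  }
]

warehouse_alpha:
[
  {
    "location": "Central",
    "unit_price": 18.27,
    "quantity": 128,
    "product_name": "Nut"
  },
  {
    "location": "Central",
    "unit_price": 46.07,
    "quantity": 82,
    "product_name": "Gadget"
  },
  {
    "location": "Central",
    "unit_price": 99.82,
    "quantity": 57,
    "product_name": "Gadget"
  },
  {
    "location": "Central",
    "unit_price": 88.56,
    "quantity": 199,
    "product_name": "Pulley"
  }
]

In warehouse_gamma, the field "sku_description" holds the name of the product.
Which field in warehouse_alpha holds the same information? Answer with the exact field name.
product_name

In warehouse_gamma, "sku_description" holds the name of the product.
The fields in warehouse_alpha are: "location", "unit_price", "quantity", "product_name".
"product_name" is the match: the name refers to the same concept and its values are product-name strings (e.g. 'Gadget', 'Nut').
The other fields ("location", "unit_price", "quantity") hold different kinds of data.

So "sku_description" in warehouse_gamma corresponds to "product_name" in warehouse_alpha.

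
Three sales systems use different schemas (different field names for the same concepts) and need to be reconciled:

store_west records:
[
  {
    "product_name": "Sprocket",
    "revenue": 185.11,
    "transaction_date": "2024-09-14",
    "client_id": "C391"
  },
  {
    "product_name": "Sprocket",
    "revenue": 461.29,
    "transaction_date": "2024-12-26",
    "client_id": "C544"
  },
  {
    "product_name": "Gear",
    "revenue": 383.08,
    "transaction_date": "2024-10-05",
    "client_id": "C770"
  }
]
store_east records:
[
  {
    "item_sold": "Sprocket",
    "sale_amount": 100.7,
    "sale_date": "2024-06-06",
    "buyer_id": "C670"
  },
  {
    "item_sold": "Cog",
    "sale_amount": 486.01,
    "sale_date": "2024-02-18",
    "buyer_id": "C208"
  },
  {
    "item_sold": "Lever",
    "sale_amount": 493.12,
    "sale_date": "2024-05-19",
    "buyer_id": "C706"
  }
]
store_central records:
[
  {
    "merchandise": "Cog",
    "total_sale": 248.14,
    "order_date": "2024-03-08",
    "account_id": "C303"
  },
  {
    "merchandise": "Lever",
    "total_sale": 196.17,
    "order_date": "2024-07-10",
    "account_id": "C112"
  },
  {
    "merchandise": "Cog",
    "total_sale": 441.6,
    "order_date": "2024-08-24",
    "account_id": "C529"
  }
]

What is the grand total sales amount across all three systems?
2995.22

Schema reconciliation - all amount fields map to sale amount:

store_west (revenue): 1029.48
store_east (sale_amount): 1079.83
store_central (total_sale): 885.91

Grand total: 2995.22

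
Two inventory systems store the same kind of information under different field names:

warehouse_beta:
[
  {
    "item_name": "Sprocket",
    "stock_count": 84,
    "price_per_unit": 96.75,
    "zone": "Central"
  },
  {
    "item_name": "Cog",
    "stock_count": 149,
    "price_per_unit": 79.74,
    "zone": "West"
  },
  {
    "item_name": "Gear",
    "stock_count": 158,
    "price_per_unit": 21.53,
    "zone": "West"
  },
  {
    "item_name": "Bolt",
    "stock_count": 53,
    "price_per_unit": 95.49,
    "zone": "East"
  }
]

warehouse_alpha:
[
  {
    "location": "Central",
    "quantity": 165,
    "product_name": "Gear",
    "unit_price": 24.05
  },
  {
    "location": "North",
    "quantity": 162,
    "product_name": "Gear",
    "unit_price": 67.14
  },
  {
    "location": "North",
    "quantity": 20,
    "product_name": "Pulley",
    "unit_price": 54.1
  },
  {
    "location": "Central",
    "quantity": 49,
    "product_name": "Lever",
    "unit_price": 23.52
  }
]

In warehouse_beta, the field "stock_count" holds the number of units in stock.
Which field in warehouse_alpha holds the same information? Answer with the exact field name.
quantity

In warehouse_beta, "stock_count" holds the number of units in stock.
The fields in warehouse_alpha are: "location", "quantity", "product_name", "unit_price".
"quantity" is the match: the name refers to the same concept and its values are whole-number counts (e.g. 165, 162).
The other fields ("location", "product_name", "unit_price") hold different kinds of data.

So "stock_count" in warehouse_beta corresponds to "quantity" in warehouse_alpha.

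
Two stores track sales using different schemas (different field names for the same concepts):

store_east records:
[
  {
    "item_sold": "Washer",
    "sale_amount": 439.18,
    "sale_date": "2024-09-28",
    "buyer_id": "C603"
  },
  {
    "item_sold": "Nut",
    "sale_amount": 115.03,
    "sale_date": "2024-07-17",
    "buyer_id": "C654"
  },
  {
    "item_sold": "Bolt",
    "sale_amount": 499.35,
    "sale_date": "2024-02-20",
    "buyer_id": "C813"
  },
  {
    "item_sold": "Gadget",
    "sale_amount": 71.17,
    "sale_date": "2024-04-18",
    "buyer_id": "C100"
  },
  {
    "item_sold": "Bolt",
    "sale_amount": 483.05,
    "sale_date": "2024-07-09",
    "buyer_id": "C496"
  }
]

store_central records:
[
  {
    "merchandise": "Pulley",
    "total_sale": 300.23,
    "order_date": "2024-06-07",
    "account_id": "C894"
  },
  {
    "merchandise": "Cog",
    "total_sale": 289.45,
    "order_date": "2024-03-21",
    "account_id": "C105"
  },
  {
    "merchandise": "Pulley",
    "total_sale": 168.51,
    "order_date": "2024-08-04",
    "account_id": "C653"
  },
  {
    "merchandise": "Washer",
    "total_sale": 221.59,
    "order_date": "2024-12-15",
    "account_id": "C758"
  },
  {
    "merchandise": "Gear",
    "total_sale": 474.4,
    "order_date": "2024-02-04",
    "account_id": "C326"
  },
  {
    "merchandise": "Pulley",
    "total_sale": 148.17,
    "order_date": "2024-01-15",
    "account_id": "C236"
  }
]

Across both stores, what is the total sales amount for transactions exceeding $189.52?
2707.25

Schema mapping: "sale_amount" (store_east) = "total_sale" (store_central) = sale amount

Sum of sales > $189.52 in store_east: 1421.58
Sum of sales > $189.52 in store_central: 1285.67

Total: 1421.58 + 1285.67 = 2707.25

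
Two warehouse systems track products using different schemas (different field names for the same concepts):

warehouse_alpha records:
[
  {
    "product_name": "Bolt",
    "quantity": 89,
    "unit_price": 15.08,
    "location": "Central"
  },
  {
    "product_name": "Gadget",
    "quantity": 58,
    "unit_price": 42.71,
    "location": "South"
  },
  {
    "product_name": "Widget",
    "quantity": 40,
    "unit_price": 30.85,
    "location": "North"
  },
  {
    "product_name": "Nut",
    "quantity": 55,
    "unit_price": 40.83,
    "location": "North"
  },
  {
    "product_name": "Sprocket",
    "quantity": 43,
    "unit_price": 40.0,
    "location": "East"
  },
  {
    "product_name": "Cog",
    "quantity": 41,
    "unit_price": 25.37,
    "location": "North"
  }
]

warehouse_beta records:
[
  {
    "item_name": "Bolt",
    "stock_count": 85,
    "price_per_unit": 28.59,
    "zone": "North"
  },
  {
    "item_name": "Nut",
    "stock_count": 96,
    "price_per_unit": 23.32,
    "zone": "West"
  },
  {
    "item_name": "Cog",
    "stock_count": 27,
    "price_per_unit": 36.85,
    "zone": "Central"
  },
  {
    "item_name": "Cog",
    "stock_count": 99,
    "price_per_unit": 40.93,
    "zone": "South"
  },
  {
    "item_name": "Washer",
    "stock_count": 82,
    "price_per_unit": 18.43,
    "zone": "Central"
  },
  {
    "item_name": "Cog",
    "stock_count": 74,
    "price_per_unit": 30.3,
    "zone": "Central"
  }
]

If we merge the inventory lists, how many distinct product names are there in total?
7

Schema mapping: "product_name" (warehouse_alpha) = "item_name" (warehouse_beta) = product name

Products in warehouse_alpha: ['Bolt', 'Cog', 'Gadget', 'Nut', 'Sprocket', 'Widget']
Products in warehouse_beta: ['Bolt', 'Cog', 'Nut', 'Washer']

Union (unique products): ['Bolt', 'Cog', 'Gadget', 'Nut', 'Sprocket', 'Washer', 'Widget']
Count: 7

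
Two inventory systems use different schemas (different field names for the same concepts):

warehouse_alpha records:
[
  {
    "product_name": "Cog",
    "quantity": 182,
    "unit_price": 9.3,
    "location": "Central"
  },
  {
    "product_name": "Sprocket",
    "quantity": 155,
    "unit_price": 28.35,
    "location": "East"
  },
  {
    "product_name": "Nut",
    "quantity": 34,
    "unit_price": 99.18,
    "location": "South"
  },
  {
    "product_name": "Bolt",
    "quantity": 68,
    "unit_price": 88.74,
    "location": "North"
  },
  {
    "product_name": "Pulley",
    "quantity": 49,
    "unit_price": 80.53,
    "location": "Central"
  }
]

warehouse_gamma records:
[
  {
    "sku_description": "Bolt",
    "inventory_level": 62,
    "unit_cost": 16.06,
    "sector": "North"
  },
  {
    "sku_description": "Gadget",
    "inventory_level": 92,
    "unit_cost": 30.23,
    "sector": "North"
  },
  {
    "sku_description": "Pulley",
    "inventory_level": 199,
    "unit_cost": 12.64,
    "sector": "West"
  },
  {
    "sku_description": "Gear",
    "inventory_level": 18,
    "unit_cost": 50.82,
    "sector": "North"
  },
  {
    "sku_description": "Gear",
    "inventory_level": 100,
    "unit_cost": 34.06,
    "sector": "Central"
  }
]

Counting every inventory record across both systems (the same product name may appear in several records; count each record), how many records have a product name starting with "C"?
1

Schema mapping: "product_name" (warehouse_alpha) = "sku_description" (warehouse_gamma) = product name

Records with product name starting with "C" in warehouse_alpha: 1
Records with product name starting with "C" in warehouse_gamma: 0

Total: 1 + 0 = 1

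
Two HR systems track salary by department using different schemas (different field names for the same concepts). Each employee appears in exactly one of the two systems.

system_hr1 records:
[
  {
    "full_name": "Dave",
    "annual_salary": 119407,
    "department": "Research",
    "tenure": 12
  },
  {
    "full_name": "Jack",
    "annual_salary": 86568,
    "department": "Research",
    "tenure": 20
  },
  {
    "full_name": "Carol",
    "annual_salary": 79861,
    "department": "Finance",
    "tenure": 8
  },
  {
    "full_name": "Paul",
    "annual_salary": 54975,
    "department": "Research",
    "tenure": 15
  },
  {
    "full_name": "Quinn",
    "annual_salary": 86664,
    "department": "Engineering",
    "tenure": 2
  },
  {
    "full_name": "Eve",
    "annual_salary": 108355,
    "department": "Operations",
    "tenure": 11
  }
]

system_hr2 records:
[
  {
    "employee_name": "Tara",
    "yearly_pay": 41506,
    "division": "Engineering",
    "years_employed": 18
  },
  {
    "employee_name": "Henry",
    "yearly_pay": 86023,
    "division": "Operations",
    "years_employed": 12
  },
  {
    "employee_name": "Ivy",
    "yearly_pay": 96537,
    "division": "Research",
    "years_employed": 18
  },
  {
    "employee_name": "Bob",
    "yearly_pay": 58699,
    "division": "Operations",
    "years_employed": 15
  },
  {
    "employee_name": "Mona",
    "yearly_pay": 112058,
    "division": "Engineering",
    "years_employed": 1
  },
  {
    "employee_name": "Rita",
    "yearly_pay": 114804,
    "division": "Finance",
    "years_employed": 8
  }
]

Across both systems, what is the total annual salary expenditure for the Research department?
357487

Schema mappings:
- "department" (system_hr1) = "division" (system_hr2) = department
- "annual_salary" (system_hr1) = "yearly_pay" (system_hr2) = salary

Research salaries from system_hr1: 260950
Research salaries from system_hr2: 96537

Total: 260950 + 96537 = 357487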